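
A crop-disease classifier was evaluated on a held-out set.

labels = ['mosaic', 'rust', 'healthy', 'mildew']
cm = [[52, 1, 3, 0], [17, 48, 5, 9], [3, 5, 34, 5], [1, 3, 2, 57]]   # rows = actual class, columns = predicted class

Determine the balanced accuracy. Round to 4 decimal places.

0.7911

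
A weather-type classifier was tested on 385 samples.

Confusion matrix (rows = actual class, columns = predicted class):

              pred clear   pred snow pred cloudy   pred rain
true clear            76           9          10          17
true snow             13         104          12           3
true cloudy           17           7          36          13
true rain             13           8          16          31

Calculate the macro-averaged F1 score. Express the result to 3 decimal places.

0.604

Per-class F1 score (2·TP/(2·TP+FP+FN)):
  clear: TP=76, FP=13+17+13=43, FN=9+10+17=36 → 152/231 = 0.6580
  snow: TP=104, FP=9+7+8=24, FN=13+12+3=28 → 208/260 = 0.8000
  cloudy: TP=36, FP=10+12+16=38, FN=17+7+13=37 → 72/147 = 0.4898
  rain: TP=31, FP=17+3+13=33, FN=13+8+16=37 → 62/132 = 0.4697
Macro-F1 score = mean = (0.6580 + 0.8000 + 0.4898 + 0.4697) / 4 = 0.604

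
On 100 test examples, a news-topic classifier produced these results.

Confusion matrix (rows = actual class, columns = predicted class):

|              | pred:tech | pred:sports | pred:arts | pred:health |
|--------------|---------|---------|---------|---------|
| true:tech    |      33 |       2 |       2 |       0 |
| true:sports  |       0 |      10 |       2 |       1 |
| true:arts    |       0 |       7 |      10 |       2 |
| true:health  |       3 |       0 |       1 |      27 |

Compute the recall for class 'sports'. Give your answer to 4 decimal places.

One-vs-rest for 'sports': TP = diagonal; FP = other classes predicted 'sports'; FN = 'sports' predicted as other.
recall = TP/(TP+FN).
sports: TP=10, FN=0+2+1=3 → 10/13 = 0.76923

0.7692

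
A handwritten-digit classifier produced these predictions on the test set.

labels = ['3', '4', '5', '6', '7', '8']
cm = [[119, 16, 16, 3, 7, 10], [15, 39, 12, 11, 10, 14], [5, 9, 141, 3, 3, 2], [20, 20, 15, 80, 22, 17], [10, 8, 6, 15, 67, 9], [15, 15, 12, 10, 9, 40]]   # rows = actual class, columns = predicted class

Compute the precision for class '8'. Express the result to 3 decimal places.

precision = TP/(TP+FP).
8: TP=40, FP=10+14+2+17+9=52 → 40/92 = 0.4348

0.435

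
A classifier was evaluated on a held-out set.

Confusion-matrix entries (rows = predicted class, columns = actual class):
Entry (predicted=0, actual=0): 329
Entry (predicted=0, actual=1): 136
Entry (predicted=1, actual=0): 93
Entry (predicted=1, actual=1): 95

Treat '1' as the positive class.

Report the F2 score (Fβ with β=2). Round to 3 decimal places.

0.427

Fβ = (1+β²)·TP / ((1+β²)·TP + β²·FN + FP), with β²=4
= 5·95 / (5·95 + 4·136 + 93) = 0.427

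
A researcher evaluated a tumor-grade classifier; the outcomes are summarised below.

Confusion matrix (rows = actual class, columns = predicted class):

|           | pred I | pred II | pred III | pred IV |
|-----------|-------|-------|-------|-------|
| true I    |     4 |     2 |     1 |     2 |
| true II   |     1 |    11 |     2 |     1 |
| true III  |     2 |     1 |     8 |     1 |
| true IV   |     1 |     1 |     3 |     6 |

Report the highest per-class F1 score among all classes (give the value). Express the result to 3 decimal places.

0.733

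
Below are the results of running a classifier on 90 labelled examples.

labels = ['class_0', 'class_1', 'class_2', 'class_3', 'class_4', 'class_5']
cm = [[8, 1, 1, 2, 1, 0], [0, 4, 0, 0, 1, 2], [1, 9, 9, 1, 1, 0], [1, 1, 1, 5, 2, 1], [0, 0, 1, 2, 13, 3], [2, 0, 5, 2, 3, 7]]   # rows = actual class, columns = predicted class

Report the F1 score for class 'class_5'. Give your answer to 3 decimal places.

F1 score = 2·TP/(2·TP+FP+FN).
class_5: TP=7, FP=0+2+0+1+3=6, FN=2+0+5+2+3=12 → 14/32 = 0.4375

0.438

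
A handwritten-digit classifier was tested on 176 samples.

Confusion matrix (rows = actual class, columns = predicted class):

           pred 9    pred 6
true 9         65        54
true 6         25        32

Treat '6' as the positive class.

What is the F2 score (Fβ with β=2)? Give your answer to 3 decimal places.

Fβ = (1+β²)·TP / ((1+β²)·TP + β²·FN + FP), with β²=4
= 5·32 / (5·32 + 4·25 + 54) = 0.510

0.510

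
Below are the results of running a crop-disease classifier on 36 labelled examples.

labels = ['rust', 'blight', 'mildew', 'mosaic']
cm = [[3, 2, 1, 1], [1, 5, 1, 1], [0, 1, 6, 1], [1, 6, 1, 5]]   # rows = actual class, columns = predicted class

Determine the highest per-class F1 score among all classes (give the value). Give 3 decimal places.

Per-class F1 score (2·TP/(2·TP+FP+FN)):
  rust: TP=3, FP=1+0+1=2, FN=2+1+1=4 → 6/12 = 0.5000
  blight: TP=5, FP=2+1+6=9, FN=1+1+1=3 → 10/22 = 0.4545
  mildew: TP=6, FP=1+1+1=3, FN=0+1+1=2 → 12/17 = 0.7059
  mosaic: TP=5, FP=1+1+1=3, FN=1+6+1=8 → 10/21 = 0.4762
Highest is class 'mildew' with F1 score = 0.706.

0.706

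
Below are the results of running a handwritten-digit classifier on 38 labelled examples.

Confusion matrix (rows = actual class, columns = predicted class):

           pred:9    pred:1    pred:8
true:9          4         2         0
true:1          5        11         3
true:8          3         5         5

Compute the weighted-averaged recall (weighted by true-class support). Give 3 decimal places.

0.526

Per-class recall (TP/(TP+FN)):
  9: TP=4, FN=2+0=2 → 4/6 = 0.6667
  1: TP=11, FN=5+3=8 → 11/19 = 0.5789
  8: TP=5, FN=3+5=8 → 5/13 = 0.3846
Weighted-recall = Σ (supportᵢ/N)·recallᵢ with N=38: (6/38)·0.6667 + (19/38)·0.5789 + (13/38)·0.3846 = 0.526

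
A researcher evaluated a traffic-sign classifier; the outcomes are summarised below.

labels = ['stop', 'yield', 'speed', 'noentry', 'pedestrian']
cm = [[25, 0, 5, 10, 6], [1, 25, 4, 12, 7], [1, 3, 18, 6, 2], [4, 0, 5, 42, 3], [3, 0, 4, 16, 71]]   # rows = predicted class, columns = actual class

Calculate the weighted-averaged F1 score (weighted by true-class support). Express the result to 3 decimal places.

0.658

Per-class F1 score (2·TP/(2·TP+FP+FN)):
  stop: TP=25, FP=0+5+10+6=21, FN=1+1+4+3=9 → 50/80 = 0.6250
  yield: TP=25, FP=1+4+12+7=24, FN=0+3+0+0=3 → 50/77 = 0.6494
  speed: TP=18, FP=1+3+6+2=12, FN=5+4+5+4=18 → 36/66 = 0.5455
  noentry: TP=42, FP=4+0+5+3=12, FN=10+12+6+16=44 → 84/140 = 0.6000
  pedestrian: TP=71, FP=3+0+4+16=23, FN=6+7+2+3=18 → 142/183 = 0.7760
Weighted-F1 score = Σ (supportᵢ/N)·F1 scoreᵢ with N=273: (34/273)·0.6250 + (28/273)·0.6494 + (36/273)·0.5455 + (86/273)·0.6000 + (89/273)·0.7760 = 0.658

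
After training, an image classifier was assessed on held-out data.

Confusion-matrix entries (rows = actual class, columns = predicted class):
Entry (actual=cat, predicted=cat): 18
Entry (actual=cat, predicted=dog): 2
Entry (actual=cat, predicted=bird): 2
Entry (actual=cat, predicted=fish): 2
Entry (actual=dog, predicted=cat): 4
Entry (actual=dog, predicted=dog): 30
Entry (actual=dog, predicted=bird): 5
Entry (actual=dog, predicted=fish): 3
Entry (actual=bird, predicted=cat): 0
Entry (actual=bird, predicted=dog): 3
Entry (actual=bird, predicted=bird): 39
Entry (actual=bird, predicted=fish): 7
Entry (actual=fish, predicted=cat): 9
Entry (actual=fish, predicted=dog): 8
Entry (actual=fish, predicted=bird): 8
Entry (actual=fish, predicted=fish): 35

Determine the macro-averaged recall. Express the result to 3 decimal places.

0.711

Per-class recall (TP/(TP+FN)):
  cat: TP=18, FN=2+2+2=6 → 18/24 = 0.7500
  dog: TP=30, FN=4+5+3=12 → 30/42 = 0.7143
  bird: TP=39, FN=0+3+7=10 → 39/49 = 0.7959
  fish: TP=35, FN=9+8+8=25 → 35/60 = 0.5833
Macro-recall = mean = (0.7500 + 0.7143 + 0.7959 + 0.5833) / 4 = 0.711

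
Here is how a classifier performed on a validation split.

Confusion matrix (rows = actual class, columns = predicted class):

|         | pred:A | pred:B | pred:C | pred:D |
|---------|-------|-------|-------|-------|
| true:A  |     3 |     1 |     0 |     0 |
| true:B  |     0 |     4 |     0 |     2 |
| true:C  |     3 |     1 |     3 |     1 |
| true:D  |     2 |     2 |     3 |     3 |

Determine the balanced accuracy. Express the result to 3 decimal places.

0.523

Balanced accuracy = mean of per-class recall.
  A: recall = 3/4 = 0.7500
  B: recall = 4/6 = 0.6667
  C: recall = 3/8 = 0.3750
  D: recall = 3/10 = 0.3000
Mean = (0.7500 + 0.6667 + 0.3750 + 0.3000) / 4 = 0.523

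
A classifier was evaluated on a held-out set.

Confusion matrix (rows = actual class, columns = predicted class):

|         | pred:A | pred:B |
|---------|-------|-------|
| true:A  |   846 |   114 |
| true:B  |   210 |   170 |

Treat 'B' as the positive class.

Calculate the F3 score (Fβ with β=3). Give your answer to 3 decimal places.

0.459

Fβ = (1+β²)·TP / ((1+β²)·TP + β²·FN + FP), with β²=9
= 10·170 / (10·170 + 9·210 + 114) = 0.459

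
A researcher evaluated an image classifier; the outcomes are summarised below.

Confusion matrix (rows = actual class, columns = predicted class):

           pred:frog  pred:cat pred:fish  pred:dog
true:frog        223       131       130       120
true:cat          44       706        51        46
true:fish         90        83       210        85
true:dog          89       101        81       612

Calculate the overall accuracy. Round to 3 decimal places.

Accuracy = trace / total = (223+706+210+612=1751) / 2802 = 1751/2802 = 0.625

0.625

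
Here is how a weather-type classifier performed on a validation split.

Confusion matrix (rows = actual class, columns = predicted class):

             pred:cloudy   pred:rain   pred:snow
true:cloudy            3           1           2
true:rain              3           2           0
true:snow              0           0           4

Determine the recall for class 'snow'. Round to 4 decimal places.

1.0000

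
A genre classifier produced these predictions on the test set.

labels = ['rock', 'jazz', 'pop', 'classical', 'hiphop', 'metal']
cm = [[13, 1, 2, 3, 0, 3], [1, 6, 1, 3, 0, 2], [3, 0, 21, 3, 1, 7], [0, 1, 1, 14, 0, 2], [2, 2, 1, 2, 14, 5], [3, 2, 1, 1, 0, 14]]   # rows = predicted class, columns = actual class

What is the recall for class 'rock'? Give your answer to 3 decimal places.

0.591

Treat 'rock' as positive and all other classes as negative.
recall = TP/(TP+FN).
rock: TP=13, FN=1+3+0+2+3=9 → 13/22 = 0.5909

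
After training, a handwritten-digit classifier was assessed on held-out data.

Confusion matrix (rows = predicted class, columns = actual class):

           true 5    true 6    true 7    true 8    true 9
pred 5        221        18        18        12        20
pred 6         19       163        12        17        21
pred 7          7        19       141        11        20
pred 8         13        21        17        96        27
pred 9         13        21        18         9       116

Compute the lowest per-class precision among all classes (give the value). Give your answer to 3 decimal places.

0.552

Per-class precision (TP/(TP+FP)):
  5: TP=221, FP=18+18+12+20=68 → 221/289 = 0.7647
  6: TP=163, FP=19+12+17+21=69 → 163/232 = 0.7026
  7: TP=141, FP=7+19+11+20=57 → 141/198 = 0.7121
  8: TP=96, FP=13+21+17+27=78 → 96/174 = 0.5517
  9: TP=116, FP=13+21+18+9=61 → 116/177 = 0.6554
Lowest is class '8' with precision = 0.552.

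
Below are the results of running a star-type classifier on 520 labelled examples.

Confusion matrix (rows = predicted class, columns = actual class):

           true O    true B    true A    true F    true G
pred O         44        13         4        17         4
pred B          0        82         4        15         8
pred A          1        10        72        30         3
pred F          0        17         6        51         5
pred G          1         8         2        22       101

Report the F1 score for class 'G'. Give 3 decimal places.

0.792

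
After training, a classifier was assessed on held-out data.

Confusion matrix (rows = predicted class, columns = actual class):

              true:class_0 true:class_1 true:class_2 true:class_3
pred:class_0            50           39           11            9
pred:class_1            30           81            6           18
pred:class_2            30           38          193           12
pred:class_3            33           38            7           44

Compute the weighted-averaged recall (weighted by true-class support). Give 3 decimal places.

Per-class recall (TP/(TP+FN)):
  class_0: TP=50, FN=30+30+33=93 → 50/143 = 0.3497
  class_1: TP=81, FN=39+38+38=115 → 81/196 = 0.4133
  class_2: TP=193, FN=11+6+7=24 → 193/217 = 0.8894
  class_3: TP=44, FN=9+18+12=39 → 44/83 = 0.5301
Weighted-recall = Σ (supportᵢ/N)·recallᵢ with N=639: (143/639)·0.3497 + (196/639)·0.4133 + (217/639)·0.8894 + (83/639)·0.5301 = 0.576

0.576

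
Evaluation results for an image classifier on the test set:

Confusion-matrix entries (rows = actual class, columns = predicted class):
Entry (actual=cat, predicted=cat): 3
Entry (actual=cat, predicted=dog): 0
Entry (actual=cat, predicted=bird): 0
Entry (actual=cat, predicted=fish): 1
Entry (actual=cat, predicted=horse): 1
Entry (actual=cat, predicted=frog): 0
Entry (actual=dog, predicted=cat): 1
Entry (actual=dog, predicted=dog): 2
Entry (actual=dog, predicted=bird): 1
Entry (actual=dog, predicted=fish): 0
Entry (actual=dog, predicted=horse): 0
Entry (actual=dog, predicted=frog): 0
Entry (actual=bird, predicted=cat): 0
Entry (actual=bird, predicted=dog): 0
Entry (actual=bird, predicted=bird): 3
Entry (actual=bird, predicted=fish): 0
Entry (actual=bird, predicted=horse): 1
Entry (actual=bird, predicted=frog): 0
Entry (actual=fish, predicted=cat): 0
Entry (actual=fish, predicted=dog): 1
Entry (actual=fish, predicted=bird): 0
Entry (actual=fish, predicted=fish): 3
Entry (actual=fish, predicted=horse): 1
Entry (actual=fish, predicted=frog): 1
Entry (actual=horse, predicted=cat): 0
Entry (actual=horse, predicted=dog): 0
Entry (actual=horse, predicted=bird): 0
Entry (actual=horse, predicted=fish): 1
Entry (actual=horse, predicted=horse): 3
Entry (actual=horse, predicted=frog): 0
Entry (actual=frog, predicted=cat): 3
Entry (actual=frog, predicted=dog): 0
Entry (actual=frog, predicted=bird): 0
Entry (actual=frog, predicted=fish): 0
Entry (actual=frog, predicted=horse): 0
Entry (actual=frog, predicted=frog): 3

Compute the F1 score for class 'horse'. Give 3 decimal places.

One-vs-rest for 'horse': TP = diagonal; FP = other classes predicted 'horse'; FN = 'horse' predicted as other.
F1 score = 2·TP/(2·TP+FP+FN).
horse: TP=3, FP=1+0+1+1+0=3, FN=0+0+0+1+0=1 → 6/10 = 0.6000

0.600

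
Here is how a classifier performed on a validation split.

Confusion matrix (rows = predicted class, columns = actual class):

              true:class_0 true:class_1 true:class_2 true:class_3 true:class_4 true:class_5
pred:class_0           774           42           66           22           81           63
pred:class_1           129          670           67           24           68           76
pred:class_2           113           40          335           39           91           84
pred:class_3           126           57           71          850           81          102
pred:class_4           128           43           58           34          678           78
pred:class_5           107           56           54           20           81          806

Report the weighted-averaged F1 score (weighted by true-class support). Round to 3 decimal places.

0.660

Per-class F1 score (2·TP/(2·TP+FP+FN)):
  class_0: TP=774, FP=42+66+22+81+63=274, FN=129+113+126+128+107=603 → 1548/2425 = 0.6384
  class_1: TP=670, FP=129+67+24+68+76=364, FN=42+40+57+43+56=238 → 1340/1942 = 0.6900
  class_2: TP=335, FP=113+40+39+91+84=367, FN=66+67+71+58+54=316 → 670/1353 = 0.4952
  class_3: TP=850, FP=126+57+71+81+102=437, FN=22+24+39+34+20=139 → 1700/2276 = 0.7469
  class_4: TP=678, FP=128+43+58+34+78=341, FN=81+68+91+81+81=402 → 1356/2099 = 0.6460
  class_5: TP=806, FP=107+56+54+20+81=318, FN=63+76+84+102+78=403 → 1612/2333 = 0.6910
Weighted-F1 score = Σ (supportᵢ/N)·F1 scoreᵢ with N=6214: (1377/6214)·0.6384 + (908/6214)·0.6900 + (651/6214)·0.4952 + (989/6214)·0.7469 + (1080/6214)·0.6460 + (1209/6214)·0.6910 = 0.660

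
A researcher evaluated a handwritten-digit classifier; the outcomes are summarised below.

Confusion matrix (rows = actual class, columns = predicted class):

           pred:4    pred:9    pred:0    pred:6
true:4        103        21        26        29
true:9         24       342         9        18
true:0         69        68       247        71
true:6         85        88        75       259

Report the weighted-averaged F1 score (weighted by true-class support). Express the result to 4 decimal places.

0.6185

Per-class F1 score (2·TP/(2·TP+FP+FN)):
  4: TP=103, FP=24+69+85=178, FN=21+26+29=76 → 206/460 = 0.44783
  9: TP=342, FP=21+68+88=177, FN=24+9+18=51 → 684/912 = 0.75000
  0: TP=247, FP=26+9+75=110, FN=69+68+71=208 → 494/812 = 0.60837
  6: TP=259, FP=29+18+71=118, FN=85+88+75=248 → 518/884 = 0.58597
Weighted-F1 score = Σ (supportᵢ/N)·F1 scoreᵢ with N=1534: (179/1534)·0.44783 + (393/1534)·0.75000 + (455/1534)·0.60837 + (507/1534)·0.58597 = 0.6185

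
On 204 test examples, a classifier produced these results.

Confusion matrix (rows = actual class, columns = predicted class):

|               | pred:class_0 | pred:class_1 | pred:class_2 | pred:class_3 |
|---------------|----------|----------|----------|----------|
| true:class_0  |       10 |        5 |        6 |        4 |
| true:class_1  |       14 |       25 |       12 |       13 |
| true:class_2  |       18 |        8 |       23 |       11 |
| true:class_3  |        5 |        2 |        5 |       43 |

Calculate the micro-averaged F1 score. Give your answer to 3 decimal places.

Micro-averaging pools counts across classes: ΣTP=101, ΣFP=103, ΣFN=103.
Micro-F1 score = 2·TP/(2·TP+FP+FN) on pooled counts = 0.495 (equals overall accuracy in single-label multiclass).

0.495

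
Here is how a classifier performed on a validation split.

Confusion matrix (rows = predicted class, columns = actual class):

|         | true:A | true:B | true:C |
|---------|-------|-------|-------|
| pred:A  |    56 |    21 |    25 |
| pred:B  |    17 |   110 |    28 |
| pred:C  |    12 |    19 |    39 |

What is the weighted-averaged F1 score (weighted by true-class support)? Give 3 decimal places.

Per-class F1 score (2·TP/(2·TP+FP+FN)):
  A: TP=56, FP=21+25=46, FN=17+12=29 → 112/187 = 0.5989
  B: TP=110, FP=17+28=45, FN=21+19=40 → 220/305 = 0.7213
  C: TP=39, FP=12+19=31, FN=25+28=53 → 78/162 = 0.4815
Weighted-F1 score = Σ (supportᵢ/N)·F1 scoreᵢ with N=327: (85/327)·0.5989 + (150/327)·0.7213 + (92/327)·0.4815 = 0.622

0.622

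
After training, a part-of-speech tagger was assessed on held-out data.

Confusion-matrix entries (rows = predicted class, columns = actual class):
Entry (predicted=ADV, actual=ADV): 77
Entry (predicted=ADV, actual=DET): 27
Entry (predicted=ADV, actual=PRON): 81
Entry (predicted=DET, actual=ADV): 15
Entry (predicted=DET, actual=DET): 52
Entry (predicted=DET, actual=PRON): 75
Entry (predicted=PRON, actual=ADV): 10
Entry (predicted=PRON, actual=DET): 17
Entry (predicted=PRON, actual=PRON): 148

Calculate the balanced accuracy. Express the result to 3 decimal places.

0.594

Balanced accuracy = mean of per-class recall.
  ADV: recall = 77/102 = 0.7549
  DET: recall = 52/96 = 0.5417
  PRON: recall = 148/304 = 0.4868
Mean = (0.7549 + 0.5417 + 0.4868) / 3 = 0.594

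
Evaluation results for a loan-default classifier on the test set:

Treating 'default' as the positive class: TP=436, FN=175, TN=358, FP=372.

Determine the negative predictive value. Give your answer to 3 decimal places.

0.672

NPV = TN/(TN+FN) = 358/(358+175) = 0.672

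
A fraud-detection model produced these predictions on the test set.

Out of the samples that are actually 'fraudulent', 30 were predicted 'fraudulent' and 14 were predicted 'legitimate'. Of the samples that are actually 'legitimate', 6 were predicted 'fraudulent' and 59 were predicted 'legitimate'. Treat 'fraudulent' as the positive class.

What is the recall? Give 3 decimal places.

0.682

Recall = TP/(TP+FN) = 30/(30+14) = 30/44 = 0.682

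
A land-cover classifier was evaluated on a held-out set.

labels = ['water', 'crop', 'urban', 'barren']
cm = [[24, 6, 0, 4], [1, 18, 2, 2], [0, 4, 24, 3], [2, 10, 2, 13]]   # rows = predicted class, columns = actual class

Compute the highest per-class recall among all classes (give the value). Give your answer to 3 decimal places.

Per-class recall (TP/(TP+FN)):
  water: TP=24, FN=1+0+2=3 → 24/27 = 0.8889
  crop: TP=18, FN=6+4+10=20 → 18/38 = 0.4737
  urban: TP=24, FN=0+2+2=4 → 24/28 = 0.8571
  barren: TP=13, FN=4+2+3=9 → 13/22 = 0.5909
Highest is class 'water' with recall = 0.889.

0.889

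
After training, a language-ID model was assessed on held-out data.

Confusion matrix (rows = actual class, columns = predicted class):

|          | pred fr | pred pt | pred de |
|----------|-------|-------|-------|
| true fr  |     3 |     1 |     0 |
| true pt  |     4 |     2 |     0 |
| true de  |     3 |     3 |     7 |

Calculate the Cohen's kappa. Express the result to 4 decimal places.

Observed agreement pₒ = trace/N = 12/23 = 0.52174
Expected agreement pₑ = Σ (rowᵢ·colᵢ)/N² = (4·10 + 6·6 + 13·7)/23² = 0.31569
κ = (pₒ − pₑ)/(1 − pₑ) = (0.52174 − 0.31569)/(1 − 0.31569) = 0.3011

0.3011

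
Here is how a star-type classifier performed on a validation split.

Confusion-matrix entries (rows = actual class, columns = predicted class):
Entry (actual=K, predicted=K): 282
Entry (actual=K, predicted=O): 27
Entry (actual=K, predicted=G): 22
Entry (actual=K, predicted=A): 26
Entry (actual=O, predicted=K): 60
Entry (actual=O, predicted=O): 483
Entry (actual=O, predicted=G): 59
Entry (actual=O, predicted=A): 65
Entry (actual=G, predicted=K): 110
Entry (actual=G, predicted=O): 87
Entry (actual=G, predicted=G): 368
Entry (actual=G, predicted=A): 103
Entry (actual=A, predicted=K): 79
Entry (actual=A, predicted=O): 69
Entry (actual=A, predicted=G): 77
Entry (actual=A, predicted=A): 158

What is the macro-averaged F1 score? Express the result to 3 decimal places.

Per-class F1 score (2·TP/(2·TP+FP+FN)):
  K: TP=282, FP=60+110+79=249, FN=27+22+26=75 → 564/888 = 0.6351
  O: TP=483, FP=27+87+69=183, FN=60+59+65=184 → 966/1333 = 0.7247
  G: TP=368, FP=22+59+77=158, FN=110+87+103=300 → 736/1194 = 0.6164
  A: TP=158, FP=26+65+103=194, FN=79+69+77=225 → 316/735 = 0.4299
Macro-F1 score = mean = (0.6351 + 0.7247 + 0.6164 + 0.4299) / 4 = 0.602

0.602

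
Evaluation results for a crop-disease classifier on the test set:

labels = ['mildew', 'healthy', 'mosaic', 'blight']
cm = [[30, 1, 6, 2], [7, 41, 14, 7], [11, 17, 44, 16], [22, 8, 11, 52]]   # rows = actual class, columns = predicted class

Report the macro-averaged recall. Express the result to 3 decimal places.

0.606

Per-class recall (TP/(TP+FN)):
  mildew: TP=30, FN=1+6+2=9 → 30/39 = 0.7692
  healthy: TP=41, FN=7+14+7=28 → 41/69 = 0.5942
  mosaic: TP=44, FN=11+17+16=44 → 44/88 = 0.5000
  blight: TP=52, FN=22+8+11=41 → 52/93 = 0.5591
Macro-recall = mean = (0.7692 + 0.5942 + 0.5000 + 0.5591) / 4 = 0.606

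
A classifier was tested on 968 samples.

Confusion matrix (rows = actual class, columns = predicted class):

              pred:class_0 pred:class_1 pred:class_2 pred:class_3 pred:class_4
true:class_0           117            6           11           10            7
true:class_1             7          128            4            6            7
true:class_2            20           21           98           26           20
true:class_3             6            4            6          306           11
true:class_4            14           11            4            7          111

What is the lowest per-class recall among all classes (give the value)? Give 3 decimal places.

0.530

Per-class recall (TP/(TP+FN)):
  class_0: TP=117, FN=6+11+10+7=34 → 117/151 = 0.7748
  class_1: TP=128, FN=7+4+6+7=24 → 128/152 = 0.8421
  class_2: TP=98, FN=20+21+26+20=87 → 98/185 = 0.5297
  class_3: TP=306, FN=6+4+6+11=27 → 306/333 = 0.9189
  class_4: TP=111, FN=14+11+4+7=36 → 111/147 = 0.7551
Lowest is class 'class_2' with recall = 0.530.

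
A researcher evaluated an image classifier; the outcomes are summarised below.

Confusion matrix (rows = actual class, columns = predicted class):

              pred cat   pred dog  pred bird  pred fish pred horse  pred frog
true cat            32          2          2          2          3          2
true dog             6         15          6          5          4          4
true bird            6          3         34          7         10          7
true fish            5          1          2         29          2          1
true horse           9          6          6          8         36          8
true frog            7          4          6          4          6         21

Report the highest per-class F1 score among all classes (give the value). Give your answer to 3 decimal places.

Per-class F1 score (2·TP/(2·TP+FP+FN)):
  cat: TP=32, FP=6+6+5+9+7=33, FN=2+2+2+3+2=11 → 64/108 = 0.5926
  dog: TP=15, FP=2+3+1+6+4=16, FN=6+6+5+4+4=25 → 30/71 = 0.4225
  bird: TP=34, FP=2+6+2+6+6=22, FN=6+3+7+10+7=33 → 68/123 = 0.5528
  fish: TP=29, FP=2+5+7+8+4=26, FN=5+1+2+2+1=11 → 58/95 = 0.6105
  horse: TP=36, FP=3+4+10+2+6=25, FN=9+6+6+8+8=37 → 72/134 = 0.5373
  frog: TP=21, FP=2+4+7+1+8=22, FN=7+4+6+4+6=27 → 42/91 = 0.4615
Highest is class 'fish' with F1 score = 0.611.

0.611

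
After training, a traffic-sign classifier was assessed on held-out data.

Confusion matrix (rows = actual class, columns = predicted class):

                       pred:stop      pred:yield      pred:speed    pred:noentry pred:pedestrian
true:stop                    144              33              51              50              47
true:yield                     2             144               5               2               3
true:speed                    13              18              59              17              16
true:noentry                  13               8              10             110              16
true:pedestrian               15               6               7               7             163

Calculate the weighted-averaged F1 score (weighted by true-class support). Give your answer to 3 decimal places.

0.635

Per-class F1 score (2·TP/(2·TP+FP+FN)):
  stop: TP=144, FP=2+13+13+15=43, FN=33+51+50+47=181 → 288/512 = 0.5625
  yield: TP=144, FP=33+18+8+6=65, FN=2+5+2+3=12 → 288/365 = 0.7890
  speed: TP=59, FP=51+5+10+7=73, FN=13+18+17+16=64 → 118/255 = 0.4627
  noentry: TP=110, FP=50+2+17+7=76, FN=13+8+10+16=47 → 220/343 = 0.6414
  pedestrian: TP=163, FP=47+3+16+16=82, FN=15+6+7+7=35 → 326/443 = 0.7359
Weighted-F1 score = Σ (supportᵢ/N)·F1 scoreᵢ with N=959: (325/959)·0.5625 + (156/959)·0.7890 + (123/959)·0.4627 + (157/959)·0.6414 + (198/959)·0.7359 = 0.635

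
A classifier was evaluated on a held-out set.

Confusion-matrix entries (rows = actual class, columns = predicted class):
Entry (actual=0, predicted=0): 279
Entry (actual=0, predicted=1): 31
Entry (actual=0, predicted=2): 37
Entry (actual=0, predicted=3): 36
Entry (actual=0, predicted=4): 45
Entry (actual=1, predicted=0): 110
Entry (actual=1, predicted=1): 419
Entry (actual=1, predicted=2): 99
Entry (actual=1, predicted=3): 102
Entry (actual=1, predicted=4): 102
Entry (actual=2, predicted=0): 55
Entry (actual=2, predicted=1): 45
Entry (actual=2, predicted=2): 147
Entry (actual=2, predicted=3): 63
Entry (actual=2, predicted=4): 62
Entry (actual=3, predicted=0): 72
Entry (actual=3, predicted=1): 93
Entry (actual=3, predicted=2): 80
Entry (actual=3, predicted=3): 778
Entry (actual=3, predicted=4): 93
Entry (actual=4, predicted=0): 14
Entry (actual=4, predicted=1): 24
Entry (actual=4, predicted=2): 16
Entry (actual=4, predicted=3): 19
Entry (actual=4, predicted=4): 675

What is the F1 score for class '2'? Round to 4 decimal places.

0.3915

Take TP from the diagonal, FP from the rest of the '2' prediction marginal, FN from the rest of the '2' actual marginal.
F1 score = 2·TP/(2·TP+FP+FN).
2: TP=147, FP=37+99+80+16=232, FN=55+45+63+62=225 → 294/751 = 0.39148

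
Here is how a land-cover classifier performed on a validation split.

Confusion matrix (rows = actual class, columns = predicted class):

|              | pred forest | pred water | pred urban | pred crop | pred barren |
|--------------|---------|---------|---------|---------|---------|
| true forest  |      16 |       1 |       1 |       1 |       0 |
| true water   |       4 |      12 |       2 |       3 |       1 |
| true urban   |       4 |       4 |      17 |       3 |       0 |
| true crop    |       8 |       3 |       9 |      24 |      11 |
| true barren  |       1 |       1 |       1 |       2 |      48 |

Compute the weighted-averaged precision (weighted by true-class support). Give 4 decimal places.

Per-class precision (TP/(TP+FP)):
  forest: TP=16, FP=4+4+8+1=17 → 16/33 = 0.48485
  water: TP=12, FP=1+4+3+1=9 → 12/21 = 0.57143
  urban: TP=17, FP=1+2+9+1=13 → 17/30 = 0.56667
  crop: TP=24, FP=1+3+3+2=9 → 24/33 = 0.72727
  barren: TP=48, FP=0+1+0+11=12 → 48/60 = 0.80000
Weighted-precision = Σ (supportᵢ/N)·precisionᵢ with N=177: (19/177)·0.48485 + (22/177)·0.57143 + (28/177)·0.56667 + (55/177)·0.72727 + (53/177)·0.80000 = 0.6782

0.6782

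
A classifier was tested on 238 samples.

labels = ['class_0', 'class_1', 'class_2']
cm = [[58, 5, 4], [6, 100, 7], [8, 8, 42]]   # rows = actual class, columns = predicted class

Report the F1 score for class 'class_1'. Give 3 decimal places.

0.885

Take TP from the diagonal, FP from the rest of the 'class_1' prediction marginal, FN from the rest of the 'class_1' actual marginal.
F1 score = 2·TP/(2·TP+FP+FN).
class_1: TP=100, FP=5+8=13, FN=6+7=13 → 200/226 = 0.8850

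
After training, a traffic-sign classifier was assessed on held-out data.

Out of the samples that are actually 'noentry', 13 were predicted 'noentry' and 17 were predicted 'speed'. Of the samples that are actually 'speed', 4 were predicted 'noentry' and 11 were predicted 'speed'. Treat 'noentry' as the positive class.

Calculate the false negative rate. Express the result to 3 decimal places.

FNR = FN/(FN+TP) = 17/(17+13) = 0.567

0.567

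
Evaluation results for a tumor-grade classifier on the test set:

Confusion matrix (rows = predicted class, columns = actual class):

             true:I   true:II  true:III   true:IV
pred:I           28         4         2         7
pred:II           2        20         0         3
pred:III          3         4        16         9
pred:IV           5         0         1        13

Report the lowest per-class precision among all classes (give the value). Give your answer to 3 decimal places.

Per-class precision (TP/(TP+FP)):
  I: TP=28, FP=4+2+7=13 → 28/41 = 0.6829
  II: TP=20, FP=2+0+3=5 → 20/25 = 0.8000
  III: TP=16, FP=3+4+9=16 → 16/32 = 0.5000
  IV: TP=13, FP=5+0+1=6 → 13/19 = 0.6842
Lowest is class 'III' with precision = 0.500.

0.500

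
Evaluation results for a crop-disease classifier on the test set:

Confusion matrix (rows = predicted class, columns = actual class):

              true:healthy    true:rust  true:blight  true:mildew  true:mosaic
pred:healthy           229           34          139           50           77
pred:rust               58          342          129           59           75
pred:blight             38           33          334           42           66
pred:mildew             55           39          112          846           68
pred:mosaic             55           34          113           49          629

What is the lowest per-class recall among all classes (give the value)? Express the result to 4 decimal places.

0.4039

Per-class recall (TP/(TP+FN)):
  healthy: TP=229, FN=58+38+55+55=206 → 229/435 = 0.52644
  rust: TP=342, FN=34+33+39+34=140 → 342/482 = 0.70954
  blight: TP=334, FN=139+129+112+113=493 → 334/827 = 0.40387
  mildew: TP=846, FN=50+59+42+49=200 → 846/1046 = 0.80880
  mosaic: TP=629, FN=77+75+66+68=286 → 629/915 = 0.68743
Lowest is class 'blight' with recall = 0.4039.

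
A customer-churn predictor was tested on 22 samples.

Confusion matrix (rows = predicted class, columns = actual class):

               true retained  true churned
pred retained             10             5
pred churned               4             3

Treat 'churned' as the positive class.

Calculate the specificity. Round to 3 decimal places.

0.714

Specificity = TN/(TN+FP) = 10/(10+4) = 0.714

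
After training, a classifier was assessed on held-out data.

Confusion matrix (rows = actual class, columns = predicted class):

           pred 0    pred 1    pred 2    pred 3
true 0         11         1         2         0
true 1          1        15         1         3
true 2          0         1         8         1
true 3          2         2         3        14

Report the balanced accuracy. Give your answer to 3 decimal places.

Balanced accuracy = mean of per-class recall.
  0: recall = 11/14 = 0.7857
  1: recall = 15/20 = 0.7500
  2: recall = 8/10 = 0.8000
  3: recall = 14/21 = 0.6667
Mean = (0.7857 + 0.7500 + 0.8000 + 0.6667) / 4 = 0.751

0.751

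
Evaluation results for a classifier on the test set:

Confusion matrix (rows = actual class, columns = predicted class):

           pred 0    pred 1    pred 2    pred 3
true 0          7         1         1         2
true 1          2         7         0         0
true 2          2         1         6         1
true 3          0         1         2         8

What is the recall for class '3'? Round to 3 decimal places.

0.727

One-vs-rest for '3': TP = diagonal; FP = other classes predicted '3'; FN = '3' predicted as other.
recall = TP/(TP+FN).
3: TP=8, FN=0+1+2=3 → 8/11 = 0.7273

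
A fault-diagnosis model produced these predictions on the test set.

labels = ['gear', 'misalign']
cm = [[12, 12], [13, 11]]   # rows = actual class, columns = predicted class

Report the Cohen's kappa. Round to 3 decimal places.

-0.042

Observed agreement pₒ = trace/N = 23/48 = 0.4792
Expected agreement pₑ = Σ (rowᵢ·colᵢ)/N² = (24·25 + 24·23)/48² = 0.5000
κ = (pₒ − pₑ)/(1 − pₑ) = (0.4792 − 0.5000)/(1 − 0.5000) = -0.042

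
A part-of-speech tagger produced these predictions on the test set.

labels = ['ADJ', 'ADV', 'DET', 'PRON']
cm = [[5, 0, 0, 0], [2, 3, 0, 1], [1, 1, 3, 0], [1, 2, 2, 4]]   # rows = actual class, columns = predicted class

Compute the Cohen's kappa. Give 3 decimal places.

0.473

Observed agreement pₒ = trace/N = 15/25 = 0.6000
Expected agreement pₑ = Σ (rowᵢ·colᵢ)/N² = (5·9 + 6·6 + 5·5 + 9·5)/25² = 0.2416
κ = (pₒ − pₑ)/(1 − pₑ) = (0.6000 − 0.2416)/(1 − 0.2416) = 0.473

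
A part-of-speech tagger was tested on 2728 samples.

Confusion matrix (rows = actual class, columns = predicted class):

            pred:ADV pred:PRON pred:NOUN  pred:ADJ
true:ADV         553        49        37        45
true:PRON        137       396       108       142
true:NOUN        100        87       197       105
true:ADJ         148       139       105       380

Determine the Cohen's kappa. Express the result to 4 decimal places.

Observed agreement pₒ = trace/N = 1526/2728 = 0.55938
Expected agreement pₑ = Σ (rowᵢ·colᵢ)/N² = (684·938 + 783·671 + 489·447 + 772·672)/2728² = 0.25589
κ = (pₒ − pₑ)/(1 − pₑ) = (0.55938 − 0.25589)/(1 − 0.25589) = 0.4079

0.4079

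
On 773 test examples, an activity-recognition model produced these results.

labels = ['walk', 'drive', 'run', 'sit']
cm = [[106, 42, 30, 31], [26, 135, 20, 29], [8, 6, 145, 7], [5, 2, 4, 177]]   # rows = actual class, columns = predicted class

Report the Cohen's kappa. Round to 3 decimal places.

Observed agreement pₒ = trace/N = 563/773 = 0.7283
Expected agreement pₑ = Σ (rowᵢ·colᵢ)/N² = (209·145 + 210·185 + 166·199 + 188·244)/773² = 0.2478
κ = (pₒ − pₑ)/(1 − pₑ) = (0.7283 − 0.2478)/(1 − 0.2478) = 0.639

0.639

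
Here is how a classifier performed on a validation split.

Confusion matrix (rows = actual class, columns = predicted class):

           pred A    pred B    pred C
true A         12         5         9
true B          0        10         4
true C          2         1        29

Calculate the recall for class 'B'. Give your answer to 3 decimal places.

0.714

recall = TP/(TP+FN).
B: TP=10, FN=0+4=4 → 10/14 = 0.7143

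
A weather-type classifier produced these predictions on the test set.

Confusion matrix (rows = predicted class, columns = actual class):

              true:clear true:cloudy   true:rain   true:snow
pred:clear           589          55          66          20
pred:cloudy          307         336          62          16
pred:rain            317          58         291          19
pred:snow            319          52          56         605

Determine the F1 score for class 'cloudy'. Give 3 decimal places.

0.550

Treat 'cloudy' as positive and all other classes as negative.
F1 score = 2·TP/(2·TP+FP+FN).
cloudy: TP=336, FP=307+62+16=385, FN=55+58+52=165 → 672/1222 = 0.5499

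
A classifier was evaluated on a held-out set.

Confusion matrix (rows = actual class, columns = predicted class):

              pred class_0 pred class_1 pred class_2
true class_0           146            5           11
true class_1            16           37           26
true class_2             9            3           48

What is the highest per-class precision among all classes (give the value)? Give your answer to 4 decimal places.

0.8538

Per-class precision (TP/(TP+FP)):
  class_0: TP=146, FP=16+9=25 → 146/171 = 0.85380
  class_1: TP=37, FP=5+3=8 → 37/45 = 0.82222
  class_2: TP=48, FP=11+26=37 → 48/85 = 0.56471
Highest is class 'class_0' with precision = 0.8538.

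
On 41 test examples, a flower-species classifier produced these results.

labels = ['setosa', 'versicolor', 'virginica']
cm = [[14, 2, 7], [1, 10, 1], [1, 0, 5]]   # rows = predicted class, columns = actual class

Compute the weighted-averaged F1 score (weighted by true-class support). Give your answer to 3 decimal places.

Per-class F1 score (2·TP/(2·TP+FP+FN)):
  setosa: TP=14, FP=2+7=9, FN=1+1=2 → 28/39 = 0.7179
  versicolor: TP=10, FP=1+1=2, FN=2+0=2 → 20/24 = 0.8333
  virginica: TP=5, FP=1+0=1, FN=7+1=8 → 10/19 = 0.5263
Weighted-F1 score = Σ (supportᵢ/N)·F1 scoreᵢ with N=41: (16/41)·0.7179 + (12/41)·0.8333 + (13/41)·0.5263 = 0.691

0.691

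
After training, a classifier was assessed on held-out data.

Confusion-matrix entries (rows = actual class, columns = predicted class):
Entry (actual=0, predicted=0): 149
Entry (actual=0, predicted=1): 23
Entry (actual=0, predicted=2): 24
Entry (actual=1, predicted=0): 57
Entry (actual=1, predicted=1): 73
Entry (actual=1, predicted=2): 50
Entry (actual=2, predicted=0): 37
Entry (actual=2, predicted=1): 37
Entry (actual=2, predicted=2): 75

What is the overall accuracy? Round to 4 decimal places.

0.5657

Accuracy = trace / total = (149+73+75=297) / 525 = 297/525 = 0.5657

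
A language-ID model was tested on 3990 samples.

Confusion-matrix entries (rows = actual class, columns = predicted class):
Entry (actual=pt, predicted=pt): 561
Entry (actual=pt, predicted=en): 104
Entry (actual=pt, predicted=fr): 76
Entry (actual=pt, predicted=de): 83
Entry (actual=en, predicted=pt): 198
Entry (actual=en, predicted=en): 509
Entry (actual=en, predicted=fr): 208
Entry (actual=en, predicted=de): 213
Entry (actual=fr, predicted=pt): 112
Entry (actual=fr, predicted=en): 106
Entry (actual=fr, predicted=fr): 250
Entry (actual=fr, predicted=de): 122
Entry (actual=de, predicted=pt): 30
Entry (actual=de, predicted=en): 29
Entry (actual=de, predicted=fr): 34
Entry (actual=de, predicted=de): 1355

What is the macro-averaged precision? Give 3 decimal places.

0.627

Per-class precision (TP/(TP+FP)):
  pt: TP=561, FP=198+112+30=340 → 561/901 = 0.6226
  en: TP=509, FP=104+106+29=239 → 509/748 = 0.6805
  fr: TP=250, FP=76+208+34=318 → 250/568 = 0.4401
  de: TP=1355, FP=83+213+122=418 → 1355/1773 = 0.7642
Macro-precision = mean = (0.6226 + 0.6805 + 0.4401 + 0.7642) / 4 = 0.627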